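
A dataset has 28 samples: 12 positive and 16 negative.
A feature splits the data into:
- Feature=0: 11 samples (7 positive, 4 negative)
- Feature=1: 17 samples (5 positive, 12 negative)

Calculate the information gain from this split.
0.0831 bits

Information Gain = H(Y) - H(Y|Feature)

Before split:
P(positive) = 12/28 = 0.4286
H(Y) = 0.9852 bits

After split:
Feature=0: H = 0.9457 bits (weight = 11/28)
Feature=1: H = 0.8740 bits (weight = 17/28)
H(Y|Feature) = (11/28)×0.9457 + (17/28)×0.8740 = 0.9021 bits

Information Gain = 0.9852 - 0.9021 = 0.0831 bits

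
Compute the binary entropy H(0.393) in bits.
0.9667 bits

The binary entropy function is:
H(p) = -p log(p) - (1-p) log(1-p)

H(0.393) = -0.393 × log_2(0.393) - 0.607 × log_2(0.607)
H(0.393) = 0.9667 bits

Note: Binary entropy is maximized at p=0.5 (H=1 bit) and minimized at p=0 or p=1 (H=0).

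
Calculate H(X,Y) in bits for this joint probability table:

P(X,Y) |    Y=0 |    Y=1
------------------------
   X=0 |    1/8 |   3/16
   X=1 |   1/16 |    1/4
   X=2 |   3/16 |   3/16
2.4835 bits

Joint entropy is H(X,Y) = -Σ_{x,y} p(x,y) log p(x,y).

Summing over all non-zero entries:
H(X,Y) = -[1/8·log_2(1/8) + 3/16·log_2(3/16) + 1/16·log_2(1/16) + 1/4·log_2(1/4) + 3/16·log_2(3/16) + 3/16·log_2(3/16)]
H(X,Y) = 2.4835 bits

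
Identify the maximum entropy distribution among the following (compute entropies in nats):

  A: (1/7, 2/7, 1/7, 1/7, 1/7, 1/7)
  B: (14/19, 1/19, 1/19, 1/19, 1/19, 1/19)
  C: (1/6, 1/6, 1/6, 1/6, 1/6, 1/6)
C

For a discrete distribution over n outcomes, entropy is maximized by the uniform distribution.

Computing entropies:
H(A) = 1.7479 nats
H(B) = 0.9999 nats
H(C) = 1.7918 nats

The uniform distribution (where all probabilities equal 1/6) achieves the maximum entropy of log_e(6) = 1.7918 nats.

Distribution C has the highest entropy.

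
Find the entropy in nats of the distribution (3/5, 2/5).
0.6730 nats

Shannon entropy is H(X) = -Σ p(x) log p(x).

For P = (3/5, 2/5):
H = -3/5 × log_e(3/5) -2/5 × log_e(2/5)
H = 0.6730 nats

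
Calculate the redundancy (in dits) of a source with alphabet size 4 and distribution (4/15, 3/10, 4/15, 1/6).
0.0094 dits

Redundancy measures how far a source is from maximum entropy:
R = H_max - H(X)

Maximum entropy for 4 symbols: H_max = log_10(4) = 0.6021 dits
Actual entropy: H(X) = 0.5927 dits
Redundancy: R = 0.6021 - 0.5927 = 0.0094 dits

This redundancy represents potential for compression: the source could be compressed by 0.0094 dits per symbol.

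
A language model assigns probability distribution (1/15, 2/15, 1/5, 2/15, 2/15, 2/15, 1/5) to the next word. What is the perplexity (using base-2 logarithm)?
6.6787

Perplexity is 2^H (or exp(H) for natural log).

First, H = -Σ p log p = 2.7396 bits
Perplexity = 2^2.7396 = 6.6787

Interpretation: The model's uncertainty is equivalent to choosing uniformly among 6.7 options.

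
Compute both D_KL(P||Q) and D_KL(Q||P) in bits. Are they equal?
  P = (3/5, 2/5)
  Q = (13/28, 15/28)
D_KL(P||Q) = 0.0534, D_KL(Q||P) = 0.0540

KL divergence is not symmetric: D_KL(P||Q) ≠ D_KL(Q||P) in general.

D_KL(P||Q) = 0.0534 bits
D_KL(Q||P) = 0.0540 bits

No, they are not equal!

This asymmetry is why KL divergence is not a true distance metric.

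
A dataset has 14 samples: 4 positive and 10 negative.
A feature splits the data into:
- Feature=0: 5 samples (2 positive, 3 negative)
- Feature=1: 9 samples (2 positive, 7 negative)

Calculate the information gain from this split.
0.0251 bits

Information Gain = H(Y) - H(Y|Feature)

Before split:
P(positive) = 4/14 = 0.2857
H(Y) = 0.8631 bits

After split:
Feature=0: H = 0.9710 bits (weight = 5/14)
Feature=1: H = 0.7642 bits (weight = 9/14)
H(Y|Feature) = (5/14)×0.9710 + (9/14)×0.7642 = 0.8380 bits

Information Gain = 0.8631 - 0.8380 = 0.0251 bits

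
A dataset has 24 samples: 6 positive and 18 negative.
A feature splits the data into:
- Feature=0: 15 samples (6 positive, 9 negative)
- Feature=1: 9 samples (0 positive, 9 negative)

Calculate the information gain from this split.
0.2044 bits

Information Gain = H(Y) - H(Y|Feature)

Before split:
P(positive) = 6/24 = 0.2500
H(Y) = 0.8113 bits

After split:
Feature=0: H = 0.9710 bits (weight = 15/24)
Feature=1: H = 0.0000 bits (weight = 9/24)
H(Y|Feature) = (15/24)×0.9710 + (9/24)×0.0000 = 0.6068 bits

Information Gain = 0.8113 - 0.6068 = 0.2044 bits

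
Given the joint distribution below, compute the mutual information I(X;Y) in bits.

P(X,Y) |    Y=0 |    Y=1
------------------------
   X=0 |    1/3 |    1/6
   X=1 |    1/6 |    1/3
0.0817 bits

Mutual information: I(X;Y) = H(X) + H(Y) - H(X,Y)

Marginals:
P(X) = (1/2, 1/2), H(X) = 1.0000 bits
P(Y) = (1/2, 1/2), H(Y) = 1.0000 bits

Joint entropy: H(X,Y) = 1.9183 bits

I(X;Y) = 1.0000 + 1.0000 - 1.9183 = 0.0817 bits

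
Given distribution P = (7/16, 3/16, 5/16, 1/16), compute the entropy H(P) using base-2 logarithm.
1.7490 bits

Shannon entropy is H(X) = -Σ p(x) log p(x).

For P = (7/16, 3/16, 5/16, 1/16):
H = -7/16 × log_2(7/16) -3/16 × log_2(3/16) -5/16 × log_2(5/16) -1/16 × log_2(1/16)
H = 1.7490 bits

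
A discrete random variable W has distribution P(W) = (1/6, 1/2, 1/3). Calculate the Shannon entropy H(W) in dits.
0.4392 dits

Shannon entropy is H(X) = -Σ p(x) log p(x).

For P = (1/6, 1/2, 1/3):
H = -1/6 × log_10(1/6) -1/2 × log_10(1/2) -1/3 × log_10(1/3)
H = 0.4392 dits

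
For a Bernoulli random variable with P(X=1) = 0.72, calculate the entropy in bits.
0.8555 bits

The binary entropy function is:
H(p) = -p log(p) - (1-p) log(1-p)

H(0.72) = -0.72 × log_2(0.72) - 0.28 × log_2(0.28)
H(0.72) = 0.8555 bits

Note: Binary entropy is maximized at p=0.5 (H=1 bit) and minimized at p=0 or p=1 (H=0).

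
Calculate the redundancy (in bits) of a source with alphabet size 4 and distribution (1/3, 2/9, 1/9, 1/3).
0.1089 bits

Redundancy measures how far a source is from maximum entropy:
R = H_max - H(X)

Maximum entropy for 4 symbols: H_max = log_2(4) = 2.0000 bits
Actual entropy: H(X) = 1.8911 bits
Redundancy: R = 2.0000 - 1.8911 = 0.1089 bits

This redundancy represents potential for compression: the source could be compressed by 0.1089 bits per symbol.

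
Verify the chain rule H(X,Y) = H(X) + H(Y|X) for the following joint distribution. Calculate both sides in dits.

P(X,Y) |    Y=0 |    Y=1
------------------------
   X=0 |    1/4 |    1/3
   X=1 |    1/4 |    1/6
H(X,Y) = 0.5898, H(X) = 0.2950, H(Y|X) = 0.2948 (all in dits)

Chain rule: H(X,Y) = H(X) + H(Y|X)

Left side — joint entropy directly:
H(X,Y) = -Σ p(x,y) log p(x,y) = 0.5898 dits

Right side — compute H(Y|X) from the conditional distributions:
P(X) = (7/12, 5/12), so H(X) = 0.2950 dits
H(Y|X) = Σ_x P(X=x) · H(Y|X=x):
  P(Y|X=0) = (3/7, 4/7), H(Y|X=0) = 0.2966, weight P(X=0) = 7/12
  P(Y|X=1) = (3/5, 2/5), H(Y|X=1) = 0.2923, weight P(X=1) = 5/12
H(Y|X) = 0.2948 dits

H(X) + H(Y|X) = 0.2950 + 0.2948 = 0.5898 dits

Both sides equal 0.5898 dits. ✓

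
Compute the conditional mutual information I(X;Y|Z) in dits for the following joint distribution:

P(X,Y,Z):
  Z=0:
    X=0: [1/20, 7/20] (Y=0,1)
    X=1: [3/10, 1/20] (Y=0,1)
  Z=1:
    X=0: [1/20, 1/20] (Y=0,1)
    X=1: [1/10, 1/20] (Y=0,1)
0.0988 dits

Conditional mutual information: I(X;Y|Z) = H(X|Z) + H(Y|Z) - H(X,Y|Z)

H(Z) = 0.2442
H(X,Z) = 0.5423 → H(X|Z) = 0.2981
H(Y,Z) = 0.5423 → H(Y|Z) = 0.2981
H(X,Y,Z) = 0.7417 → H(X,Y|Z) = 0.4975

I(X;Y|Z) = 0.2981 + 0.2981 - 0.4975 = 0.0988 dits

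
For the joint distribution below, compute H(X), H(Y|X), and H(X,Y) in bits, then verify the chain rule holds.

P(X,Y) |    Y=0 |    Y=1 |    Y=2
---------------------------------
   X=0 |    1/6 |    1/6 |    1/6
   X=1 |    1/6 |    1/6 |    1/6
H(X,Y) = 2.5850, H(X) = 1.0000, H(Y|X) = 1.5850 (all in bits)

Chain rule: H(X,Y) = H(X) + H(Y|X)

Left side — joint entropy directly:
H(X,Y) = -Σ p(x,y) log p(x,y) = 2.5850 bits

Right side — compute H(Y|X) from the conditional distributions:
P(X) = (1/2, 1/2), so H(X) = 1.0000 bits
H(Y|X) = Σ_x P(X=x) · H(Y|X=x):
  P(Y|X=0) = (1/3, 1/3, 1/3), H(Y|X=0) = 1.5850, weight P(X=0) = 1/2
  P(Y|X=1) = (1/3, 1/3, 1/3), H(Y|X=1) = 1.5850, weight P(X=1) = 1/2
H(Y|X) = 1.5850 bits

H(X) + H(Y|X) = 1.0000 + 1.5850 = 2.5850 bits

Both sides equal 2.5850 bits. ✓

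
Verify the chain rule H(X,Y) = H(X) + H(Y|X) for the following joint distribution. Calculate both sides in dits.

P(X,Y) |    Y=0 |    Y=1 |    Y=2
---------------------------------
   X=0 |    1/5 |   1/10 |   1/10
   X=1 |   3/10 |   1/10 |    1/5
H(X,Y) = 0.7365, H(X) = 0.2923, H(Y|X) = 0.4442 (all in dits)

Chain rule: H(X,Y) = H(X) + H(Y|X)

Left side — joint entropy directly:
H(X,Y) = -Σ p(x,y) log p(x,y) = 0.7365 dits

Right side — compute H(Y|X) from the conditional distributions:
P(X) = (2/5, 3/5), so H(X) = 0.2923 dits
H(Y|X) = Σ_x P(X=x) · H(Y|X=x):
  P(Y|X=0) = (1/2, 1/4, 1/4), H(Y|X=0) = 0.4515, weight P(X=0) = 2/5
  P(Y|X=1) = (1/2, 1/6, 1/3), H(Y|X=1) = 0.4392, weight P(X=1) = 3/5
H(Y|X) = 0.4442 dits

H(X) + H(Y|X) = 0.2923 + 0.4442 = 0.7365 dits

Both sides equal 0.7365 dits. ✓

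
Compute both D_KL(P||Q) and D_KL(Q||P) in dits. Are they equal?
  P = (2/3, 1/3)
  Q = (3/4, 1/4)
D_KL(P||Q) = 0.0075, D_KL(Q||P) = 0.0071

KL divergence is not symmetric: D_KL(P||Q) ≠ D_KL(Q||P) in general.

D_KL(P||Q) = 0.0075 dits
D_KL(Q||P) = 0.0071 dits

No, they are not equal!

This asymmetry is why KL divergence is not a true distance metric.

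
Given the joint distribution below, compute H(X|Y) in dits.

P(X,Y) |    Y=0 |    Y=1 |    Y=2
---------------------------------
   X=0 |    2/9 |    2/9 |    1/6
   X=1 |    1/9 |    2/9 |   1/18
0.2802 dits

Using the chain rule: H(X|Y) = H(X,Y) - H(Y)

First, compute H(X,Y) = 0.7409 dits

Marginal P(Y) = (1/3, 4/9, 2/9)
H(Y) = 0.4607 dits

H(X|Y) = H(X,Y) - H(Y) = 0.7409 - 0.4607 = 0.2802 dits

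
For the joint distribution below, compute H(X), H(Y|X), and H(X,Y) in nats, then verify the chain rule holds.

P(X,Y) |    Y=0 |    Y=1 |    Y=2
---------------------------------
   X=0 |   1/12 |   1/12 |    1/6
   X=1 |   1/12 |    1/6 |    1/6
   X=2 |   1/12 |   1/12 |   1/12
H(X,Y) = 2.1383, H(X) = 1.0776, H(Y|X) = 1.0608 (all in nats)

Chain rule: H(X,Y) = H(X) + H(Y|X)

Left side — joint entropy directly:
H(X,Y) = -Σ p(x,y) log p(x,y) = 2.1383 nats

Right side — compute H(Y|X) from the conditional distributions:
P(X) = (1/3, 5/12, 1/4), so H(X) = 1.0776 nats
H(Y|X) = Σ_x P(X=x) · H(Y|X=x):
  P(Y|X=0) = (1/4, 1/4, 1/2), H(Y|X=0) = 1.0397, weight P(X=0) = 1/3
  P(Y|X=1) = (1/5, 2/5, 2/5), H(Y|X=1) = 1.0549, weight P(X=1) = 5/12
  P(Y|X=2) = (1/3, 1/3, 1/3), H(Y|X=2) = 1.0986, weight P(X=2) = 1/4
H(Y|X) = 1.0608 nats

H(X) + H(Y|X) = 1.0776 + 1.0608 = 2.1383 nats

Both sides equal 2.1383 nats. ✓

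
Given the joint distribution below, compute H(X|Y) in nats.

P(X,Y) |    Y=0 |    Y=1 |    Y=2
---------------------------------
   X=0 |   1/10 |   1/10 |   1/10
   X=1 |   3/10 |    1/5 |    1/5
0.6068 nats

Using the chain rule: H(X|Y) = H(X,Y) - H(Y)

First, compute H(X,Y) = 1.6957 nats

Marginal P(Y) = (2/5, 3/10, 3/10)
H(Y) = 1.0889 nats

H(X|Y) = H(X,Y) - H(Y) = 1.6957 - 1.0889 = 0.6068 nats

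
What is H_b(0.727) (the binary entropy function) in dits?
0.2546 dits

The binary entropy function is:
H(p) = -p log(p) - (1-p) log(1-p)

H(0.727) = -0.727 × log_10(0.727) - 0.273 × log_10(0.273)
H(0.727) = 0.2546 dits

Note: Binary entropy is maximized at p=0.5 (H=1 bit) and minimized at p=0 or p=1 (H=0).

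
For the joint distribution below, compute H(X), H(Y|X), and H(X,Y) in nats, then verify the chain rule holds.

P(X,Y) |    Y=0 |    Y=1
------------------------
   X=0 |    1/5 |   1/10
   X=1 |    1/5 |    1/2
H(X,Y) = 1.2206, H(X) = 0.6109, H(Y|X) = 0.6097 (all in nats)

Chain rule: H(X,Y) = H(X) + H(Y|X)

Left side — joint entropy directly:
H(X,Y) = -Σ p(x,y) log p(x,y) = 1.2206 nats

Right side — compute H(Y|X) from the conditional distributions:
P(X) = (3/10, 7/10), so H(X) = 0.6109 nats
H(Y|X) = Σ_x P(X=x) · H(Y|X=x):
  P(Y|X=0) = (2/3, 1/3), H(Y|X=0) = 0.6365, weight P(X=0) = 3/10
  P(Y|X=1) = (2/7, 5/7), H(Y|X=1) = 0.5983, weight P(X=1) = 7/10
H(Y|X) = 0.6097 nats

H(X) + H(Y|X) = 0.6109 + 0.6097 = 1.2206 nats

Both sides equal 1.2206 nats. ✓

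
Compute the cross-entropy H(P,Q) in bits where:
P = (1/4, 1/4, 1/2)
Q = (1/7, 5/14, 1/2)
1.5732 bits

Cross-entropy: H(P,Q) = -Σ p(x) log q(x)

Alternatively: H(P,Q) = H(P) + D_KL(P||Q)
H(P) = 1.5000 bits
D_KL(P||Q) = 0.0732 bits

H(P,Q) = 1.5000 + 0.0732 = 1.5732 bits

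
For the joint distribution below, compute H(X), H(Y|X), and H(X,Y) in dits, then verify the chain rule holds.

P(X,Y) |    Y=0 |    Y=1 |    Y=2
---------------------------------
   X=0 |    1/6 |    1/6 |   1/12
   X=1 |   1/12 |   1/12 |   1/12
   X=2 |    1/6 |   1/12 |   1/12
H(X,Y) = 0.9287, H(X) = 0.4680, H(Y|X) = 0.4607 (all in dits)

Chain rule: H(X,Y) = H(X) + H(Y|X)

Left side — joint entropy directly:
H(X,Y) = -Σ p(x,y) log p(x,y) = 0.9287 dits

Right side — compute H(Y|X) from the conditional distributions:
P(X) = (5/12, 1/4, 1/3), so H(X) = 0.4680 dits
H(Y|X) = Σ_x P(X=x) · H(Y|X=x):
  P(Y|X=0) = (2/5, 2/5, 1/5), H(Y|X=0) = 0.4581, weight P(X=0) = 5/12
  P(Y|X=1) = (1/3, 1/3, 1/3), H(Y|X=1) = 0.4771, weight P(X=1) = 1/4
  P(Y|X=2) = (1/2, 1/4, 1/4), H(Y|X=2) = 0.4515, weight P(X=2) = 1/3
H(Y|X) = 0.4607 dits

H(X) + H(Y|X) = 0.4680 + 0.4607 = 0.9287 dits

Both sides equal 0.9287 dits. ✓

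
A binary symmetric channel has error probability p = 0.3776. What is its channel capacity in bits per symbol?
0.0437 bits

For a binary symmetric channel (BSC) with error probability p:
Capacity C = 1 - H(p) bits per symbol

where H(p) = -p log₂(p) - (1-p) log₂(1-p) is the binary entropy function.

H(0.3776) = 0.9563 bits
C = 1 - 0.9563 = 0.0437 bits per symbol

This means we can reliably transmit up to 0.0437 bits of information per channel use.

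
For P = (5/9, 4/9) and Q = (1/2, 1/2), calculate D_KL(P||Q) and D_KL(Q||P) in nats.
D_KL(P||Q) = 0.0062, D_KL(Q||P) = 0.0062

KL divergence is not symmetric: D_KL(P||Q) ≠ D_KL(Q||P) in general.

D_KL(P||Q) = 0.0062 nats
D_KL(Q||P) = 0.0062 nats

In this case they happen to be equal (to 4 decimal places).

This asymmetry is why KL divergence is not a true distance metric.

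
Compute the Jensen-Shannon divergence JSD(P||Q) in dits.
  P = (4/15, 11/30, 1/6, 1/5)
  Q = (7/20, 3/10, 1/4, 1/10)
0.0075 dits

Jensen-Shannon divergence is:
JSD(P||Q) = 0.5 × D_KL(P||M) + 0.5 × D_KL(Q||M)
where M = 0.5 × (P + Q) is the mixture distribution.

M = 0.5 × (4/15, 11/30, 1/6, 1/5) + 0.5 × (7/20, 3/10, 1/4, 1/10) = (0.308333, 1/3, 5/24, 3/20)

D_KL(P||M) = 0.0072 dits
D_KL(Q||M) = 0.0077 dits

JSD(P||Q) = 0.5 × 0.0072 + 0.5 × 0.0077 = 0.0075 dits

Unlike KL divergence, JSD is symmetric and bounded: 0 ≤ JSD ≤ log(2).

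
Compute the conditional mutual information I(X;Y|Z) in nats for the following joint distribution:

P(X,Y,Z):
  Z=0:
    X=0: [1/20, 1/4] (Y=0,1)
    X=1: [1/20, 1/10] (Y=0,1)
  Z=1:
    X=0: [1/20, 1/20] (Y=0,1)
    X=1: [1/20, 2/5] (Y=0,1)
0.0422 nats

Conditional mutual information: I(X;Y|Z) = H(X|Z) + H(Y|Z) - H(X,Y|Z)

H(Z) = 0.6881
H(X,Z) = 1.2353 → H(X|Z) = 0.5472
H(Y,Z) = 1.1873 → H(Y|Z) = 0.4991
H(X,Y,Z) = 1.6923 → H(X,Y|Z) = 1.0041

I(X;Y|Z) = 0.5472 + 0.4991 - 1.0041 = 0.0422 nats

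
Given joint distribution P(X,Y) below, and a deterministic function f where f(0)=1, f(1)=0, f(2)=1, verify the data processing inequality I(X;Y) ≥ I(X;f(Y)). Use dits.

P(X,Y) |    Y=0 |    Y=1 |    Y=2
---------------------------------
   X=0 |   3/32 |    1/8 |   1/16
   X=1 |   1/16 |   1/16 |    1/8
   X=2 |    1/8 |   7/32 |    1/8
I(X;Y) = 0.0134, I(X;f(Y)) = 0.0077, inequality holds: 0.0134 ≥ 0.0077

Data Processing Inequality: For any Markov chain X → Y → Z, we have I(X;Y) ≥ I(X;Z).

Here Z = f(Y) is a deterministic function of Y, forming X → Y → Z.

Original I(X;Y) = 0.0134 dits

After applying f:
P(X,Z) where Z=f(Y):
- P(X,Z=0) = P(X,Y=1)
- P(X,Z=1) = P(X,Y=0) + P(X,Y=2)

I(X;Z) = I(X;f(Y)) = 0.0077 dits

Verification: 0.0134 ≥ 0.0077 ✓

Information cannot be created by processing; the function f can only lose information about X.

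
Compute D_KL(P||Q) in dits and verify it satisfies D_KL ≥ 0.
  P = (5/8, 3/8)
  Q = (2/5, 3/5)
0.0446 dits

KL divergence satisfies the Gibbs inequality: D_KL(P||Q) ≥ 0 for all distributions P, Q.

D_KL(P||Q) = Σ p(x) log(p(x)/q(x))
Term by term:
  x=0: 5/8 × log_10[(5/8)/(2/5)] = 0.1211
  x=1: 3/8 × log_10[(3/8)/(3/5)] = -0.0765
D_KL(P||Q) = 0.0446 dits

D_KL(P||Q) = 0.0446 ≥ 0 ✓

This non-negativity is a fundamental property: relative entropy cannot be negative because it measures how different Q is from P.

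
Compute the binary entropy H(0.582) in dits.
0.2952 dits

The binary entropy function is:
H(p) = -p log(p) - (1-p) log(1-p)

H(0.582) = -0.582 × log_10(0.582) - 0.418 × log_10(0.418)
H(0.582) = 0.2952 dits

Note: Binary entropy is maximized at p=0.5 (H=1 bit) and minimized at p=0 or p=1 (H=0).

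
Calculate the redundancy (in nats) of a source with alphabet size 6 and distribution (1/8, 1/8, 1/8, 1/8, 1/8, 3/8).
0.1243 nats

Redundancy measures how far a source is from maximum entropy:
R = H_max - H(X)

Maximum entropy for 6 symbols: H_max = log_e(6) = 1.7918 nats
Actual entropy: H(X) = 1.6675 nats
Redundancy: R = 1.7918 - 1.6675 = 0.1243 nats

This redundancy represents potential for compression: the source could be compressed by 0.1243 nats per symbol.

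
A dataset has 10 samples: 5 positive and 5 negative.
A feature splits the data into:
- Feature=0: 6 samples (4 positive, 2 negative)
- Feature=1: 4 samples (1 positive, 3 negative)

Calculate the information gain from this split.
0.1245 bits

Information Gain = H(Y) - H(Y|Feature)

Before split:
P(positive) = 5/10 = 0.5000
H(Y) = 1.0000 bits

After split:
Feature=0: H = 0.9183 bits (weight = 6/10)
Feature=1: H = 0.8113 bits (weight = 4/10)
H(Y|Feature) = (6/10)×0.9183 + (4/10)×0.8113 = 0.8755 bits

Information Gain = 1.0000 - 0.8755 = 0.1245 bits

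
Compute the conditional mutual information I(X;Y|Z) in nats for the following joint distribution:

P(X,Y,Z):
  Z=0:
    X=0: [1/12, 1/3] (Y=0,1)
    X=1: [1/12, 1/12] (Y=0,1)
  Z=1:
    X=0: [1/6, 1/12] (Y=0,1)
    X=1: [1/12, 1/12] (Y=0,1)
0.0307 nats

Conditional mutual information: I(X;Y|Z) = H(X|Z) + H(Y|Z) - H(X,Y|Z)

H(Z) = 0.6792
H(X,Z) = 1.3086 → H(X|Z) = 0.6294
H(Y,Z) = 1.3086 → H(Y|Z) = 0.6294
H(X,Y,Z) = 1.9073 → H(X,Y|Z) = 1.2281

I(X;Y|Z) = 0.6294 + 0.6294 - 1.2281 = 0.0307 nats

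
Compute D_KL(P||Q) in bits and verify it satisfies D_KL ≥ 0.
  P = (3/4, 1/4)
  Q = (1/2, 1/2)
0.1887 bits

KL divergence satisfies the Gibbs inequality: D_KL(P||Q) ≥ 0 for all distributions P, Q.

D_KL(P||Q) = Σ p(x) log(p(x)/q(x))
Term by term:
  x=0: 3/4 × log_2[(3/4)/(1/2)] = 0.4387
  x=1: 1/4 × log_2[(1/4)/(1/2)] = -0.2500
D_KL(P||Q) = 0.1887 bits

D_KL(P||Q) = 0.1887 ≥ 0 ✓

This non-negativity is a fundamental property: relative entropy cannot be negative because it measures how different Q is from P.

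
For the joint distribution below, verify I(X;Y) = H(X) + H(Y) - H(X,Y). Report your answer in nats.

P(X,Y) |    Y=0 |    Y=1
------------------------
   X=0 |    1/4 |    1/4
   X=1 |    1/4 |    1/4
I(X;Y) = 0.0000 nats

Mutual information has multiple equivalent forms:
- I(X;Y) = H(X) - H(X|Y)
- I(X;Y) = H(Y) - H(Y|X)
- I(X;Y) = H(X) + H(Y) - H(X,Y)

Computing all quantities:
H(X) = 0.6931, H(Y) = 0.6931, H(X,Y) = 1.3863
H(X|Y) = 0.6931, H(Y|X) = 0.6931

Verification:
H(X) - H(X|Y) = 0.6931 - 0.6931 = 0.0000
H(Y) - H(Y|X) = 0.6931 - 0.6931 = 0.0000
H(X) + H(Y) - H(X,Y) = 0.6931 + 0.6931 - 1.3863 = 0.0000

All forms give I(X;Y) = 0.0000 nats. ✓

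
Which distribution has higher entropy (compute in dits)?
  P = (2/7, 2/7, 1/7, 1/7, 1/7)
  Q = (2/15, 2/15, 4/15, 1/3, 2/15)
P

Computing entropies in dits:
H(P) = 0.6731
H(Q) = 0.6621

Distribution P has higher entropy.

Intuition: The distribution closer to uniform (more spread out) has higher entropy.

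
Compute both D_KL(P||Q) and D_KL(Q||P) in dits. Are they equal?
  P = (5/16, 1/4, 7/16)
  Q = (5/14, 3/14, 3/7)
D_KL(P||Q) = 0.0025, D_KL(Q||P) = 0.0025

KL divergence is not symmetric: D_KL(P||Q) ≠ D_KL(Q||P) in general.

D_KL(P||Q) = 0.0025 dits
D_KL(Q||P) = 0.0025 dits

In this case they happen to be equal (to 4 decimal places).

This asymmetry is why KL divergence is not a true distance metric.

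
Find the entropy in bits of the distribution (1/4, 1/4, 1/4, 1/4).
2.0000 bits

Shannon entropy is H(X) = -Σ p(x) log p(x).

For P = (1/4, 1/4, 1/4, 1/4):
H = -1/4 × log_2(1/4) -1/4 × log_2(1/4) -1/4 × log_2(1/4) -1/4 × log_2(1/4)
H = 2.0000 bits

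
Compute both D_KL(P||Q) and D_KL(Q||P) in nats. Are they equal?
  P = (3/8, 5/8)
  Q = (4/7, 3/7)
D_KL(P||Q) = 0.0779, D_KL(Q||P) = 0.0790

KL divergence is not symmetric: D_KL(P||Q) ≠ D_KL(Q||P) in general.

D_KL(P||Q) = 0.0779 nats
D_KL(Q||P) = 0.0790 nats

No, they are not equal!

This asymmetry is why KL divergence is not a true distance metric.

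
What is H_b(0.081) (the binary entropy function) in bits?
0.4057 bits

The binary entropy function is:
H(p) = -p log(p) - (1-p) log(1-p)

H(0.081) = -0.081 × log_2(0.081) - 0.919 × log_2(0.919)
H(0.081) = 0.4057 bits

Note: Binary entropy is maximized at p=0.5 (H=1 bit) and minimized at p=0 or p=1 (H=0).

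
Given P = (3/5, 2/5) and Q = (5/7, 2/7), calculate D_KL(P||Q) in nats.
0.0300 nats

KL divergence: D_KL(P||Q) = Σ p(x) log(p(x)/q(x))

Computing term by term:
  x=0: 3/5 × log_e[(3/5)/(5/7)] = 3/5 × -0.1744 = -0.1046
  x=1: 2/5 × log_e[(2/5)/(2/7)] = 2/5 × 0.3365 = 0.1346

D_KL(P||Q) = 0.0300 nats

Note: KL divergence is always non-negative and equals 0 iff P = Q.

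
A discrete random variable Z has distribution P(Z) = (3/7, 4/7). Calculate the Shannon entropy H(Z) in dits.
0.2966 dits

Shannon entropy is H(X) = -Σ p(x) log p(x).

For P = (3/7, 4/7):
H = -3/7 × log_10(3/7) -4/7 × log_10(4/7)
H = 0.2966 dits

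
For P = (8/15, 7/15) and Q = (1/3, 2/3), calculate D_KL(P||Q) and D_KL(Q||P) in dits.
D_KL(P||Q) = 0.0366, D_KL(Q||P) = 0.0352

KL divergence is not symmetric: D_KL(P||Q) ≠ D_KL(Q||P) in general.

D_KL(P||Q) = 0.0366 dits
D_KL(Q||P) = 0.0352 dits

No, they are not equal!

This asymmetry is why KL divergence is not a true distance metric.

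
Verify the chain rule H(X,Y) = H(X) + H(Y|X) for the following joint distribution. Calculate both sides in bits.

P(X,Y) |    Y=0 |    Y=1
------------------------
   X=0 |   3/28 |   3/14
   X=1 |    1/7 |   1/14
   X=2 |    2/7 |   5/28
H(X,Y) = 2.4547, H(X) = 1.5165, H(Y|X) = 0.9382 (all in bits)

Chain rule: H(X,Y) = H(X) + H(Y|X)

Left side — joint entropy directly:
H(X,Y) = -Σ p(x,y) log p(x,y) = 2.4547 bits

Right side — compute H(Y|X) from the conditional distributions:
P(X) = (9/28, 3/14, 13/28), so H(X) = 1.5165 bits
H(Y|X) = Σ_x P(X=x) · H(Y|X=x):
  P(Y|X=0) = (1/3, 2/3), H(Y|X=0) = 0.9183, weight P(X=0) = 9/28
  P(Y|X=1) = (2/3, 1/3), H(Y|X=1) = 0.9183, weight P(X=1) = 3/14
  P(Y|X=2) = (8/13, 5/13), H(Y|X=2) = 0.9612, weight P(X=2) = 13/28
H(Y|X) = 0.9382 bits

H(X) + H(Y|X) = 1.5165 + 0.9382 = 2.4547 bits

Both sides equal 2.4547 bits. ✓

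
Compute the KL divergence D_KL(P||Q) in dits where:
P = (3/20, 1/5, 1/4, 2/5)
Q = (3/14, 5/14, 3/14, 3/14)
0.0516 dits

KL divergence: D_KL(P||Q) = Σ p(x) log(p(x)/q(x))

Computing term by term:
  x=0: 3/20 × log_10[(3/20)/(3/14)] = 3/20 × -0.1549 = -0.0232
  x=1: 1/5 × log_10[(1/5)/(5/14)] = 1/5 × -0.2518 = -0.0504
  x=2: 1/4 × log_10[(1/4)/(3/14)] = 1/4 × 0.0669 = 0.0167
  x=3: 2/5 × log_10[(2/5)/(3/14)] = 2/5 × 0.2711 = 0.1084

D_KL(P||Q) = 0.0516 dits

Note: KL divergence is always non-negative and equals 0 iff P = Q.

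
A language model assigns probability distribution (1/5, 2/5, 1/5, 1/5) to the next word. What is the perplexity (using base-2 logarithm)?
3.7893

Perplexity is 2^H (or exp(H) for natural log).

First, H = -Σ p log p = 1.9219 bits
Perplexity = 2^1.9219 = 3.7893

Interpretation: The model's uncertainty is equivalent to choosing uniformly among 3.8 options.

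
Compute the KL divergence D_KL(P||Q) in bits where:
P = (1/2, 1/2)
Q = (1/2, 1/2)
0.0000 bits

KL divergence: D_KL(P||Q) = Σ p(x) log(p(x)/q(x))

Computing term by term:
  x=0: 1/2 × log_2[(1/2)/(1/2)] = 1/2 × 0.0000 = 0.0000
  x=1: 1/2 × log_2[(1/2)/(1/2)] = 1/2 × 0.0000 = 0.0000

D_KL(P||Q) = 0.0000 bits

Note: KL divergence is always non-negative and equals 0 iff P = Q.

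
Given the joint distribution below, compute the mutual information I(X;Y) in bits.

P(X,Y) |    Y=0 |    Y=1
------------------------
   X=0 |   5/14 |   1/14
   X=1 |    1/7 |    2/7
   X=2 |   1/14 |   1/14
0.1702 bits

Mutual information: I(X;Y) = H(X) + H(Y) - H(X,Y)

Marginals:
P(X) = (3/7, 3/7, 1/7), H(X) = 1.4488 bits
P(Y) = (4/7, 3/7), H(Y) = 0.9852 bits

Joint entropy: H(X,Y) = 2.2638 bits

I(X;Y) = 1.4488 + 0.9852 - 2.2638 = 0.1702 bits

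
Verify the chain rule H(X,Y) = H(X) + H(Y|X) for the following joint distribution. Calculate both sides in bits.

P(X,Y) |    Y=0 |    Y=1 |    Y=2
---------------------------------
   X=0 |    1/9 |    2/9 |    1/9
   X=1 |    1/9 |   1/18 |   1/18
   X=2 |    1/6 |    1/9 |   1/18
H(X,Y) = 3.0169, H(X) = 1.5305, H(Y|X) = 1.4864 (all in bits)

Chain rule: H(X,Y) = H(X) + H(Y|X)

Left side — joint entropy directly:
H(X,Y) = -Σ p(x,y) log p(x,y) = 3.0169 bits

Right side — compute H(Y|X) from the conditional distributions:
P(X) = (4/9, 2/9, 1/3), so H(X) = 1.5305 bits
H(Y|X) = Σ_x P(X=x) · H(Y|X=x):
  P(Y|X=0) = (1/4, 1/2, 1/4), H(Y|X=0) = 1.5000, weight P(X=0) = 4/9
  P(Y|X=1) = (1/2, 1/4, 1/4), H(Y|X=1) = 1.5000, weight P(X=1) = 2/9
  P(Y|X=2) = (1/2, 1/3, 1/6), H(Y|X=2) = 1.4591, weight P(X=2) = 1/3
H(Y|X) = 1.4864 bits

H(X) + H(Y|X) = 1.5305 + 1.4864 = 3.0169 bits

Both sides equal 3.0169 bits. ✓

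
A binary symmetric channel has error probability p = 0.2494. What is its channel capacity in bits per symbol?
0.1897 bits

For a binary symmetric channel (BSC) with error probability p:
Capacity C = 1 - H(p) bits per symbol

where H(p) = -p log₂(p) - (1-p) log₂(1-p) is the binary entropy function.

H(0.2494) = 0.8103 bits
C = 1 - 0.8103 = 0.1897 bits per symbol

This means we can reliably transmit up to 0.1897 bits of information per channel use.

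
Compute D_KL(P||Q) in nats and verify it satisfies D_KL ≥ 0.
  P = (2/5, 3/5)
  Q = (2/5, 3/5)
0.0000 nats

KL divergence satisfies the Gibbs inequality: D_KL(P||Q) ≥ 0 for all distributions P, Q.

D_KL(P||Q) = Σ p(x) log(p(x)/q(x))
Term by term:
  x=0: 2/5 × log_e[(2/5)/(2/5)] = 0.0000
  x=1: 3/5 × log_e[(3/5)/(3/5)] = 0.0000
D_KL(P||Q) = 0.0000 nats

D_KL(P||Q) = 0.0000 ≥ 0 ✓

This non-negativity is a fundamental property: relative entropy cannot be negative because it measures how different Q is from P.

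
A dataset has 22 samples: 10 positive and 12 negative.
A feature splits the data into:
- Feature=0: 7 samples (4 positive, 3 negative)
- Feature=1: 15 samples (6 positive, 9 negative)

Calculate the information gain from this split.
0.0185 bits

Information Gain = H(Y) - H(Y|Feature)

Before split:
P(positive) = 10/22 = 0.4545
H(Y) = 0.9940 bits

After split:
Feature=0: H = 0.9852 bits (weight = 7/22)
Feature=1: H = 0.9710 bits (weight = 15/22)
H(Y|Feature) = (7/22)×0.9852 + (15/22)×0.9710 = 0.9755 bits

Information Gain = 0.9940 - 0.9755 = 0.0185 bits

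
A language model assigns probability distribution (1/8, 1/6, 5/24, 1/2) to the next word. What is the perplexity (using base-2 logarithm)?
3.4278

Perplexity is 2^H (or exp(H) for natural log).

First, H = -Σ p log p = 1.7773 bits
Perplexity = 2^1.7773 = 3.4278

Interpretation: The model's uncertainty is equivalent to choosing uniformly among 3.4 options.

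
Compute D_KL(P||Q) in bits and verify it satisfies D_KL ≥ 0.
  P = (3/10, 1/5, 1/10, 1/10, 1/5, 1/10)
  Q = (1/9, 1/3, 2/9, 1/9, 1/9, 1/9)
0.3065 bits

KL divergence satisfies the Gibbs inequality: D_KL(P||Q) ≥ 0 for all distributions P, Q.

D_KL(P||Q) = Σ p(x) log(p(x)/q(x))
Term by term:
  x=0: 3/10 × log_2[(3/10)/(1/9)] = 0.4299
  x=1: 1/5 × log_2[(1/5)/(1/3)] = -0.1474
  x=2: 1/10 × log_2[(1/10)/(2/9)] = -0.1152
  x=3: 1/10 × log_2[(1/10)/(1/9)] = -0.0152
  x=4: 1/5 × log_2[(1/5)/(1/9)] = 0.1696
  x=5: 1/10 × log_2[(1/10)/(1/9)] = -0.0152
D_KL(P||Q) = 0.3065 bits

D_KL(P||Q) = 0.3065 ≥ 0 ✓

This non-negativity is a fundamental property: relative entropy cannot be negative because it measures how different Q is from P.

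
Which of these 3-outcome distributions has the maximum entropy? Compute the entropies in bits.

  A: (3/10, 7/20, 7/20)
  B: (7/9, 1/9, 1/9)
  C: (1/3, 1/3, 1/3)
C

For a discrete distribution over n outcomes, entropy is maximized by the uniform distribution.

Computing entropies:
H(A) = 1.5813 bits
H(B) = 0.9864 bits
H(C) = 1.5850 bits

The uniform distribution (where all probabilities equal 1/3) achieves the maximum entropy of log_2(3) = 1.5850 bits.

Distribution C has the highest entropy.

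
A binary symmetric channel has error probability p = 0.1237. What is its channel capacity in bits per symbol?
0.4601 bits

For a binary symmetric channel (BSC) with error probability p:
Capacity C = 1 - H(p) bits per symbol

where H(p) = -p log₂(p) - (1-p) log₂(1-p) is the binary entropy function.

H(0.1237) = 0.5399 bits
C = 1 - 0.5399 = 0.4601 bits per symbol

This means we can reliably transmit up to 0.4601 bits of information per channel use.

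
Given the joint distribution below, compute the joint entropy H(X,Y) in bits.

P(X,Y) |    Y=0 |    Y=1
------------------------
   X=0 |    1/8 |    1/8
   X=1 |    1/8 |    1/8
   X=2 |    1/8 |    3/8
2.4056 bits

Joint entropy is H(X,Y) = -Σ_{x,y} p(x,y) log p(x,y).

Summing over all non-zero entries:
H(X,Y) = -[1/8·log_2(1/8) + 1/8·log_2(1/8) + 1/8·log_2(1/8) + 1/8·log_2(1/8) + 1/8·log_2(1/8) + 3/8·log_2(3/8)]
H(X,Y) = 2.4056 bits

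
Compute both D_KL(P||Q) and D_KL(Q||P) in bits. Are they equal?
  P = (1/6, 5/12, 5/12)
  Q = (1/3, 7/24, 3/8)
D_KL(P||Q) = 0.1111, D_KL(Q||P) = 0.1262

KL divergence is not symmetric: D_KL(P||Q) ≠ D_KL(Q||P) in general.

D_KL(P||Q) = 0.1111 bits
D_KL(Q||P) = 0.1262 bits

No, they are not equal!

This asymmetry is why KL divergence is not a true distance metric.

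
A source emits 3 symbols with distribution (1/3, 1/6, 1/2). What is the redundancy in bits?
0.1258 bits

Redundancy measures how far a source is from maximum entropy:
R = H_max - H(X)

Maximum entropy for 3 symbols: H_max = log_2(3) = 1.5850 bits
Actual entropy: H(X) = 1.4591 bits
Redundancy: R = 1.5850 - 1.4591 = 0.1258 bits

This redundancy represents potential for compression: the source could be compressed by 0.1258 bits per symbol.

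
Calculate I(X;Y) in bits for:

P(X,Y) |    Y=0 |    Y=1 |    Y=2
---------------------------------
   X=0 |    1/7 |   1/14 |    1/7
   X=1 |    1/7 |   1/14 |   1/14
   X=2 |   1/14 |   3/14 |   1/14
0.1157 bits

Mutual information: I(X;Y) = H(X) + H(Y) - H(X,Y)

Marginals:
P(X) = (5/14, 2/7, 5/14), H(X) = 1.5774 bits
P(Y) = (5/14, 5/14, 2/7), H(Y) = 1.5774 bits

Joint entropy: H(X,Y) = 3.0391 bits

I(X;Y) = 1.5774 + 1.5774 - 3.0391 = 0.1157 bits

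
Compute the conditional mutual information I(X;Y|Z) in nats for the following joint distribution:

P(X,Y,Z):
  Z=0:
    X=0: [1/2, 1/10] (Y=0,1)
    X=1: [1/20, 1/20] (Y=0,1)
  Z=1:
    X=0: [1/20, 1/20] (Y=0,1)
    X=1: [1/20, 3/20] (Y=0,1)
0.0332 nats

Conditional mutual information: I(X;Y|Z) = H(X|Z) + H(Y|Z) - H(X,Y|Z)

H(Z) = 0.6109
H(X,Z) = 1.0889 → H(X|Z) = 0.4780
H(Y,Z) = 1.1655 → H(Y|Z) = 0.5547
H(X,Y,Z) = 1.6103 → H(X,Y|Z) = 0.9995

I(X;Y|Z) = 0.4780 + 0.5547 - 0.9995 = 0.0332 nats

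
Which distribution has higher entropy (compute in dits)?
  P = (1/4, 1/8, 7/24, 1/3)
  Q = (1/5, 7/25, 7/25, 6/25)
Q

Computing entropies in dits:
H(P) = 0.5785
H(Q) = 0.5981

Distribution Q has higher entropy.

Intuition: The distribution closer to uniform (more spread out) has higher entropy.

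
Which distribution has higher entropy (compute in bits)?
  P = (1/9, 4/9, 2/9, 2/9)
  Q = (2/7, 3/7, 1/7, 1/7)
Q

Computing entropies in bits:
H(P) = 1.8366
H(Q) = 1.8424

Distribution Q has higher entropy.

Intuition: The distribution closer to uniform (more spread out) has higher entropy.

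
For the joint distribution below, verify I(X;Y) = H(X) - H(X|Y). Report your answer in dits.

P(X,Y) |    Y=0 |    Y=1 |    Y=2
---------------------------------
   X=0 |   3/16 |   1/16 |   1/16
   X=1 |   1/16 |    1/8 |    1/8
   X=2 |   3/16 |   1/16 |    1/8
I(X;Y) = 0.0286 dits

Mutual information has multiple equivalent forms:
- I(X;Y) = H(X) - H(X|Y)
- I(X;Y) = H(Y) - H(Y|X)
- I(X;Y) = H(X) + H(Y) - H(X,Y)

Computing all quantities:
H(X) = 0.4755, H(Y) = 0.4654, H(X,Y) = 0.9123
H(X|Y) = 0.4469, H(Y|X) = 0.4369

Verification:
H(X) - H(X|Y) = 0.4755 - 0.4469 = 0.0286
H(Y) - H(Y|X) = 0.4654 - 0.4369 = 0.0286
H(X) + H(Y) - H(X,Y) = 0.4755 + 0.4654 - 0.9123 = 0.0286

All forms give I(X;Y) = 0.0286 dits. ✓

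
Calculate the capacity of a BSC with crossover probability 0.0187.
0.8659 bits

For a binary symmetric channel (BSC) with error probability p:
Capacity C = 1 - H(p) bits per symbol

where H(p) = -p log₂(p) - (1-p) log₂(1-p) is the binary entropy function.

H(0.0187) = 0.1341 bits
C = 1 - 0.1341 = 0.8659 bits per symbol

This means we can reliably transmit up to 0.8659 bits of information per channel use.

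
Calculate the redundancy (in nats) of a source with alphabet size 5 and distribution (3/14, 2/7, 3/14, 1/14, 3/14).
0.0727 nats

Redundancy measures how far a source is from maximum entropy:
R = H_max - H(X)

Maximum entropy for 5 symbols: H_max = log_e(5) = 1.6094 nats
Actual entropy: H(X) = 1.5367 nats
Redundancy: R = 1.6094 - 1.5367 = 0.0727 nats

This redundancy represents potential for compression: the source could be compressed by 0.0727 nats per symbol.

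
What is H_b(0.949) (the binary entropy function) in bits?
0.2906 bits

The binary entropy function is:
H(p) = -p log(p) - (1-p) log(1-p)

H(0.949) = -0.949 × log_2(0.949) - 0.051 × log_2(0.051)
H(0.949) = 0.2906 bits

Note: Binary entropy is maximized at p=0.5 (H=1 bit) and minimized at p=0 or p=1 (H=0).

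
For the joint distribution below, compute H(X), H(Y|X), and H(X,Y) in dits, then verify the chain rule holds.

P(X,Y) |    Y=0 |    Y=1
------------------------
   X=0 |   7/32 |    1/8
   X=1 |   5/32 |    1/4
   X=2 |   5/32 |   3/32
H(X,Y) = 0.7561, H(X) = 0.4689, H(Y|X) = 0.2872 (all in dits)

Chain rule: H(X,Y) = H(X) + H(Y|X)

Left side — joint entropy directly:
H(X,Y) = -Σ p(x,y) log p(x,y) = 0.7561 dits

Right side — compute H(Y|X) from the conditional distributions:
P(X) = (11/32, 13/32, 1/4), so H(X) = 0.4689 dits
H(Y|X) = Σ_x P(X=x) · H(Y|X=x):
  P(Y|X=0) = (7/11, 4/11), H(Y|X=0) = 0.2847, weight P(X=0) = 11/32
  P(Y|X=1) = (5/13, 8/13), H(Y|X=1) = 0.2894, weight P(X=1) = 13/32
  P(Y|X=2) = (5/8, 3/8), H(Y|X=2) = 0.2873, weight P(X=2) = 1/4
H(Y|X) = 0.2872 dits

H(X) + H(Y|X) = 0.4689 + 0.2872 = 0.7561 dits

Both sides equal 0.7561 dits. ✓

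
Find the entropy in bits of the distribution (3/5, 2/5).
0.9710 bits

Shannon entropy is H(X) = -Σ p(x) log p(x).

For P = (3/5, 2/5):
H = -3/5 × log_2(3/5) -2/5 × log_2(2/5)
H = 0.9710 bits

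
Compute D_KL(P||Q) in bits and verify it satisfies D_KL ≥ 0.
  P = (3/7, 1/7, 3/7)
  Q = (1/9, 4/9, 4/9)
0.5783 bits

KL divergence satisfies the Gibbs inequality: D_KL(P||Q) ≥ 0 for all distributions P, Q.

D_KL(P||Q) = Σ p(x) log(p(x)/q(x))
Term by term:
  x=0: 3/7 × log_2[(3/7)/(1/9)] = 0.8347
  x=1: 1/7 × log_2[(1/7)/(4/9)] = -0.2339
  x=2: 3/7 × log_2[(3/7)/(4/9)] = -0.0225
D_KL(P||Q) = 0.5783 bits

D_KL(P||Q) = 0.5783 ≥ 0 ✓

This non-negativity is a fundamental property: relative entropy cannot be negative because it measures how different Q is from P.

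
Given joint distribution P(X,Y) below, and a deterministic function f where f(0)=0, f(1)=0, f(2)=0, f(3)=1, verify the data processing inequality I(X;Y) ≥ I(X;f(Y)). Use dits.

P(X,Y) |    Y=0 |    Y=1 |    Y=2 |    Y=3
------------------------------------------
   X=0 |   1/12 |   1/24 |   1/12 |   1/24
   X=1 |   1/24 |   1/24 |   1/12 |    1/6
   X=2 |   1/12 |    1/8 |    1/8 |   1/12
I(X;Y) = 0.0288, I(X;f(Y)) = 0.0223, inequality holds: 0.0288 ≥ 0.0223

Data Processing Inequality: For any Markov chain X → Y → Z, we have I(X;Y) ≥ I(X;Z).

Here Z = f(Y) is a deterministic function of Y, forming X → Y → Z.

Original I(X;Y) = 0.0288 dits

After applying f:
P(X,Z) where Z=f(Y):
- P(X,Z=0) = P(X,Y=0) + P(X,Y=1) + P(X,Y=2)
- P(X,Z=1) = P(X,Y=3)

I(X;Z) = I(X;f(Y)) = 0.0223 dits

Verification: 0.0288 ≥ 0.0223 ✓

Information cannot be created by processing; the function f can only lose information about X.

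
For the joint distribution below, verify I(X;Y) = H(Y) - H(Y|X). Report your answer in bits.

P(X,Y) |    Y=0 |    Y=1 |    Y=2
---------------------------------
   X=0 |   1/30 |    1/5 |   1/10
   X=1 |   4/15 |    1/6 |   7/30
I(X;Y) = 0.1091 bits

Mutual information has multiple equivalent forms:
- I(X;Y) = H(X) - H(X|Y)
- I(X;Y) = H(Y) - H(Y|X)
- I(X;Y) = H(X) + H(Y) - H(X,Y)

Computing all quantities:
H(X) = 0.9183, H(Y) = 1.5801, H(X,Y) = 2.3894
H(X|Y) = 0.8092, H(Y|X) = 1.4711

Verification:
H(X) - H(X|Y) = 0.9183 - 0.8092 = 0.1091
H(Y) - H(Y|X) = 1.5801 - 1.4711 = 0.1091
H(X) + H(Y) - H(X,Y) = 0.9183 + 1.5801 - 2.3894 = 0.1091

All forms give I(X;Y) = 0.1091 bits. ✓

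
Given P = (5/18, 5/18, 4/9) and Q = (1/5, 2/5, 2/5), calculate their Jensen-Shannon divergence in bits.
0.0134 bits

Jensen-Shannon divergence is:
JSD(P||Q) = 0.5 × D_KL(P||M) + 0.5 × D_KL(Q||M)
where M = 0.5 × (P + Q) is the mixture distribution.

M = 0.5 × (5/18, 5/18, 4/9) + 0.5 × (1/5, 2/5, 2/5) = (0.238889, 0.338889, 0.422222)

D_KL(P||M) = 0.0136 bits
D_KL(Q||M) = 0.0132 bits

JSD(P||Q) = 0.5 × 0.0136 + 0.5 × 0.0132 = 0.0134 bits

Unlike KL divergence, JSD is symmetric and bounded: 0 ≤ JSD ≤ log(2).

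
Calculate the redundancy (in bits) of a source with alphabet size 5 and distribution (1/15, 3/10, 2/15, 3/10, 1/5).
0.1673 bits

Redundancy measures how far a source is from maximum entropy:
R = H_max - H(X)

Maximum entropy for 5 symbols: H_max = log_2(5) = 2.3219 bits
Actual entropy: H(X) = 2.1546 bits
Redundancy: R = 2.3219 - 2.1546 = 0.1673 bits

This redundancy represents potential for compression: the source could be compressed by 0.1673 bits per symbol.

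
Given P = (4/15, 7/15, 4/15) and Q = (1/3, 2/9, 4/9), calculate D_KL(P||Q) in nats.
0.1505 nats

KL divergence: D_KL(P||Q) = Σ p(x) log(p(x)/q(x))

Computing term by term:
  x=0: 4/15 × log_e[(4/15)/(1/3)] = 4/15 × -0.2231 = -0.0595
  x=1: 7/15 × log_e[(7/15)/(2/9)] = 7/15 × 0.7419 = 0.3462
  x=2: 4/15 × log_e[(4/15)/(4/9)] = 4/15 × -0.5108 = -0.1362

D_KL(P||Q) = 0.1505 nats

Note: KL divergence is always non-negative and equals 0 iff P = Q.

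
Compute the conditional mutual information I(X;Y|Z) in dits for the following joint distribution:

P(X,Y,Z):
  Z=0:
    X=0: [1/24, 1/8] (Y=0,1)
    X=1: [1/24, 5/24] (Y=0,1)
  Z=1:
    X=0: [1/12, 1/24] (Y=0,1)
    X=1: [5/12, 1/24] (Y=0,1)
0.0096 dits

Conditional mutual information: I(X;Y|Z) = H(X|Z) + H(Y|Z) - H(X,Y|Z)

H(Z) = 0.2950
H(X,Z) = 0.5484 → H(X|Z) = 0.2534
H(Y,Z) = 0.4894 → H(Y|Z) = 0.1944
H(X,Y,Z) = 0.7332 → H(X,Y|Z) = 0.4382

I(X;Y|Z) = 0.2534 + 0.1944 - 0.4382 = 0.0096 dits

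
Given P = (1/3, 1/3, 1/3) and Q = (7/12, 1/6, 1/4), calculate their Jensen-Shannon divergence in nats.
0.0344 nats

Jensen-Shannon divergence is:
JSD(P||Q) = 0.5 × D_KL(P||M) + 0.5 × D_KL(Q||M)
where M = 0.5 × (P + Q) is the mixture distribution.

M = 0.5 × (1/3, 1/3, 1/3) + 0.5 × (7/12, 1/6, 1/4) = (11/24, 1/4, 7/24)

D_KL(P||M) = 0.0343 nats
D_KL(Q||M) = 0.0346 nats

JSD(P||Q) = 0.5 × 0.0343 + 0.5 × 0.0346 = 0.0344 nats

Unlike KL divergence, JSD is symmetric and bounded: 0 ≤ JSD ≤ log(2).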